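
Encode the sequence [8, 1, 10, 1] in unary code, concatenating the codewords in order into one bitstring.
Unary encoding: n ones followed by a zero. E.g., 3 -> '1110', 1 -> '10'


Encode each number as n ones followed by a terminating 0:
  8 -> 111111110 (9 bits)
  1 -> 10 (2 bits)
  10 -> 11111111110 (11 bits)
  1 -> 10 (2 bits)
Total length = 9 + 2 + 11 + 2 = 24 bits.

Unary([8, 1, 10, 1]) = 111111110101111111111010 (24 bits)


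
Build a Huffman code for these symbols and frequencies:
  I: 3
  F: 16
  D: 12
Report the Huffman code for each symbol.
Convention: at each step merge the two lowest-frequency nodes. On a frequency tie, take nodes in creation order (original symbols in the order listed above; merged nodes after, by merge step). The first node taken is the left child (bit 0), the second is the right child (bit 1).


Huffman tree construction:
Step 1: Merge I(3) + D(12) = 15
Step 2: Merge (I+D)(15) + F(16) = 31
Read each symbol's code off the tree from the root (left child = 0, right child = 1).

Codes:
  I: 00 (length 2)
  F: 1 (length 1)
  D: 01 (length 2)
Average code length: 46/31 = 1.4839 bits/symbol


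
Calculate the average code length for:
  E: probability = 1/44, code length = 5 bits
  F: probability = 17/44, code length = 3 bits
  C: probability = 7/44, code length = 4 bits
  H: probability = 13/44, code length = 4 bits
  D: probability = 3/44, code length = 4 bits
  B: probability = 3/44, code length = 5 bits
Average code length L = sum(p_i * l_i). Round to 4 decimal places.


Weighted contributions p_i * l_i:
  E: (1/44) * 5 = 5/44
  F: (17/44) * 3 = 51/44
  C: (7/44) * 4 = 28/44
  H: (13/44) * 4 = 52/44
  D: (3/44) * 4 = 12/44
  B: (3/44) * 5 = 15/44
Sum = (5 + 51 + 28 + 52 + 12 + 15)/44 = 163/44

L = 163/44 = 3.7045 bits/symbol


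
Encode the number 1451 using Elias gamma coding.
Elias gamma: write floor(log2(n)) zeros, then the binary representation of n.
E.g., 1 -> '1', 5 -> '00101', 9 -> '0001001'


num_bits = floor(log2(1451)) + 1 = 11
leading_zeros = num_bits - 1 = 10
binary(1451) = 10110101011

Elias gamma(1451) = '0000000000' + '10110101011' = 000000000010110101011 (21 bits)


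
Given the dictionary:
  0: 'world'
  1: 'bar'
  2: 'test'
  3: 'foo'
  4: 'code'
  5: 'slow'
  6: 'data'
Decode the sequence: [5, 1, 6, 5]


Look up each index in the dictionary:
  5 -> 'slow'
  1 -> 'bar'
  6 -> 'data'
  5 -> 'slow'

Decoded: "slow bar data slow"


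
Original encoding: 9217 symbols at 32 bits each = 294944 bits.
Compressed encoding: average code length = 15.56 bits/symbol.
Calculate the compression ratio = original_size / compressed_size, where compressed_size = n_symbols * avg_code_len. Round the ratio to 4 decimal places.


original_size = n_symbols * orig_bits = 9217 * 32 = 294944 bits
compressed_size = n_symbols * avg_code_len = 9217 * 15.56 = 143416.52 bits
ratio = original_size / compressed_size = 294944 / 143416.52 = 2.0566

Compression ratio = 2.0566


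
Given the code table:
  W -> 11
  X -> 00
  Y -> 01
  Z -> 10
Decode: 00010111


Decoding:
00 -> X
01 -> Y
01 -> Y
11 -> W


Result: XYYW


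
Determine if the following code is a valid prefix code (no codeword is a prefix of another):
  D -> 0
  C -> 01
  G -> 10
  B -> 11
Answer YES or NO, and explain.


Checking each pair (does one codeword prefix another?):
  D='0' vs C='01': prefix -- VIOLATION

NO -- this is NOT a valid prefix code. D (0) is a prefix of C (01).


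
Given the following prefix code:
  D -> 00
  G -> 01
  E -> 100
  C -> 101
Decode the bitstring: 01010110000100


Decoding step by step:
Bits 01 -> G
Bits 01 -> G
Bits 01 -> G
Bits 100 -> E
Bits 00 -> D
Bits 100 -> E


Decoded message: GGGEDE


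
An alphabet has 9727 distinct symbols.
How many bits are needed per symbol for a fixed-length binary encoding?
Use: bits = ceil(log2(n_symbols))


log2(9727) = 13.2478
Bracket: 2^13 = 8192 < 9727 <= 2^14 = 16384
So ceil(log2(9727)) = 14

bits = ceil(log2(9727)) = ceil(13.2478) = 14 bits


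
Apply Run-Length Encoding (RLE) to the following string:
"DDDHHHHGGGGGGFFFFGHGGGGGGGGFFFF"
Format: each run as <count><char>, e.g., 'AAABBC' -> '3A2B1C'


Scanning runs left to right:
  i=0: run of 'D' x 3 -> '3D'
  i=3: run of 'H' x 4 -> '4H'
  i=7: run of 'G' x 6 -> '6G'
  i=13: run of 'F' x 4 -> '4F'
  i=17: run of 'G' x 1 -> '1G'
  i=18: run of 'H' x 1 -> '1H'
  i=19: run of 'G' x 8 -> '8G'
  i=27: run of 'F' x 4 -> '4F'

RLE = 3D4H6G4F1G1H8G4F


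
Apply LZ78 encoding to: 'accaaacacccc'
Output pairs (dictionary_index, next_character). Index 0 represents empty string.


LZ78 encoding steps:
Dictionary: {0: ''}
Step 1: w='' (idx 0), next='a' -> output (0, 'a'), add 'a' as idx 1
Step 2: w='' (idx 0), next='c' -> output (0, 'c'), add 'c' as idx 2
Step 3: w='c' (idx 2), next='a' -> output (2, 'a'), add 'ca' as idx 3
Step 4: w='a' (idx 1), next='a' -> output (1, 'a'), add 'aa' as idx 4
Step 5: w='ca' (idx 3), next='c' -> output (3, 'c'), add 'cac' as idx 5
Step 6: w='c' (idx 2), next='c' -> output (2, 'c'), add 'cc' as idx 6
Step 7: w='c' (idx 2), end of input -> output (2, '')


Encoded: [(0, 'a'), (0, 'c'), (2, 'a'), (1, 'a'), (3, 'c'), (2, 'c'), (2, '')]


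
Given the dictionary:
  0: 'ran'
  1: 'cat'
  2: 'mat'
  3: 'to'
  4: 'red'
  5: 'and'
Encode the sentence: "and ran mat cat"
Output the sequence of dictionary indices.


Look up each word in the dictionary:
  'and' -> 5
  'ran' -> 0
  'mat' -> 2
  'cat' -> 1

Encoded: [5, 0, 2, 1]


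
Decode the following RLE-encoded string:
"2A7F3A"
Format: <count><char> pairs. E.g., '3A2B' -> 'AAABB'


Expanding each <count><char> pair:
  2A -> 'AA'
  7F -> 'FFFFFFF'
  3A -> 'AAA'

Decoded = AAFFFFFFFAAA


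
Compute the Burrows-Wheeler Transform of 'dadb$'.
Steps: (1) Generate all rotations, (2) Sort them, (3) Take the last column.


Rotations (sorted):
  0: $dadb -> last char: b
  1: adb$d -> last char: d
  2: b$dad -> last char: d
  3: dadb$ -> last char: $
  4: db$da -> last char: a


BWT = bdd$a


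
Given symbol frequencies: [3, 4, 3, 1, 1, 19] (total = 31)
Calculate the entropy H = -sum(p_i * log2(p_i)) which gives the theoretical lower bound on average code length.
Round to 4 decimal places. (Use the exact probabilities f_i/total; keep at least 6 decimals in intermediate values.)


Per-symbol terms -p_i * log2(p_i) with p_i = f_i/31:
  p = 3/31 = 0.096774: log2(p) = -3.369234, -p*log2(p) = 0.326055
  p = 4/31 = 0.129032: log2(p) = -2.954196, -p*log2(p) = 0.381187
  p = 3/31 = 0.096774: log2(p) = -3.369234, -p*log2(p) = 0.326055
  p = 1/31 = 0.032258: log2(p) = -4.954196, -p*log2(p) = 0.159813
  p = 1/31 = 0.032258: log2(p) = -4.954196, -p*log2(p) = 0.159813
  p = 19/31 = 0.612903: log2(p) = -0.706269, -p*log2(p) = 0.432874
H = 0.326055 + 0.381187 + 0.326055 + 0.159813 + 0.159813 + 0.432874 = 1.785797

H = 1.7858 bits/symbol


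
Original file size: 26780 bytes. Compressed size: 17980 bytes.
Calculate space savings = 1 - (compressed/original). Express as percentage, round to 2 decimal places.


ratio = compressed/original = 17980/26780 = 0.671397
savings = 1 - ratio = 1 - 0.671397 = 0.328603
as a percentage: 0.328603 * 100 = 32.86%

Space savings = 1 - 17980/26780 = 32.86%


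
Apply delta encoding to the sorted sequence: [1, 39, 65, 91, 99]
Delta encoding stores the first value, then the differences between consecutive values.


First value: 1
Deltas:
  39 - 1 = 38
  65 - 39 = 26
  91 - 65 = 26
  99 - 91 = 8


Delta encoded: [1, 38, 26, 26, 8]


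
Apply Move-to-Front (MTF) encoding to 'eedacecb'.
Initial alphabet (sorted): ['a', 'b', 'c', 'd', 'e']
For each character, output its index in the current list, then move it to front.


MTF encoding:
'e': index 4 in ['a', 'b', 'c', 'd', 'e'] -> ['e', 'a', 'b', 'c', 'd']
'e': index 0 in ['e', 'a', 'b', 'c', 'd'] -> ['e', 'a', 'b', 'c', 'd']
'd': index 4 in ['e', 'a', 'b', 'c', 'd'] -> ['d', 'e', 'a', 'b', 'c']
'a': index 2 in ['d', 'e', 'a', 'b', 'c'] -> ['a', 'd', 'e', 'b', 'c']
'c': index 4 in ['a', 'd', 'e', 'b', 'c'] -> ['c', 'a', 'd', 'e', 'b']
'e': index 3 in ['c', 'a', 'd', 'e', 'b'] -> ['e', 'c', 'a', 'd', 'b']
'c': index 1 in ['e', 'c', 'a', 'd', 'b'] -> ['c', 'e', 'a', 'd', 'b']
'b': index 4 in ['c', 'e', 'a', 'd', 'b'] -> ['b', 'c', 'e', 'a', 'd']


Output: [4, 0, 4, 2, 4, 3, 1, 4]


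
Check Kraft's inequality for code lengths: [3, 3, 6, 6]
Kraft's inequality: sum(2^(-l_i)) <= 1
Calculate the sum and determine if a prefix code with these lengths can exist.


Sum = 2^(-3) + 2^(-3) + 2^(-6) + 2^(-6)
    = 0.125 + 0.125 + 0.015625 + 0.015625
    = 18/64 = 0.28125
Since 0.28125 <= 1, Kraft's inequality IS satisfied.
A prefix code with these lengths CAN exist.

Kraft sum = 0.28125. Satisfied.


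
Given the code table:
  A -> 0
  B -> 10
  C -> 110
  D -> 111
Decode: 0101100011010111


Decoding:
0 -> A
10 -> B
110 -> C
0 -> A
0 -> A
110 -> C
10 -> B
111 -> D


Result: ABCAACBD


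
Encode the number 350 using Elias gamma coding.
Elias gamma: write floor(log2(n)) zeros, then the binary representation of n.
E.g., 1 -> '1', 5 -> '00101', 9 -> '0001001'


num_bits = floor(log2(350)) + 1 = 9
leading_zeros = num_bits - 1 = 8
binary(350) = 101011110

Elias gamma(350) = '00000000' + '101011110' = 00000000101011110 (17 bits)


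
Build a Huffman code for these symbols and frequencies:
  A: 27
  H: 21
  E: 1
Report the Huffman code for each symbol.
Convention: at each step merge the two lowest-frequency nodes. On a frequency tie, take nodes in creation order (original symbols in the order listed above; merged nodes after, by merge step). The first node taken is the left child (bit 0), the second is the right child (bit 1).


Huffman tree construction:
Step 1: Merge E(1) + H(21) = 22
Step 2: Merge (E+H)(22) + A(27) = 49
Read each symbol's code off the tree from the root (left child = 0, right child = 1).

Codes:
  A: 1 (length 1)
  H: 01 (length 2)
  E: 00 (length 2)
Average code length: 71/49 = 1.4490 bits/symbol


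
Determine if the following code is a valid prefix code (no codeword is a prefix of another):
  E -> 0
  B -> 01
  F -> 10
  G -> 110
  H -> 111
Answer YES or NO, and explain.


Checking each pair (does one codeword prefix another?):
  E='0' vs B='01': prefix -- VIOLATION

NO -- this is NOT a valid prefix code. E (0) is a prefix of B (01).


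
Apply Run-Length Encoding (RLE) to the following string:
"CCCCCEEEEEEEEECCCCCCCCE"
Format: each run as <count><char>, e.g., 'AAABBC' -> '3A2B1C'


Scanning runs left to right:
  i=0: run of 'C' x 5 -> '5C'
  i=5: run of 'E' x 9 -> '9E'
  i=14: run of 'C' x 8 -> '8C'
  i=22: run of 'E' x 1 -> '1E'

RLE = 5C9E8C1E


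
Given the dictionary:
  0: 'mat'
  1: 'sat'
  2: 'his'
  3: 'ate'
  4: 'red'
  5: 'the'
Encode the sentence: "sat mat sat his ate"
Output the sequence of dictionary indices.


Look up each word in the dictionary:
  'sat' -> 1
  'mat' -> 0
  'sat' -> 1
  'his' -> 2
  'ate' -> 3

Encoded: [1, 0, 1, 2, 3]


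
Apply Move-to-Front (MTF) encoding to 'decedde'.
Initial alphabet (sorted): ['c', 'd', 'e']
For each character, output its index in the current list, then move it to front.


MTF encoding:
'd': index 1 in ['c', 'd', 'e'] -> ['d', 'c', 'e']
'e': index 2 in ['d', 'c', 'e'] -> ['e', 'd', 'c']
'c': index 2 in ['e', 'd', 'c'] -> ['c', 'e', 'd']
'e': index 1 in ['c', 'e', 'd'] -> ['e', 'c', 'd']
'd': index 2 in ['e', 'c', 'd'] -> ['d', 'e', 'c']
'd': index 0 in ['d', 'e', 'c'] -> ['d', 'e', 'c']
'e': index 1 in ['d', 'e', 'c'] -> ['e', 'd', 'c']


Output: [1, 2, 2, 1, 2, 0, 1]


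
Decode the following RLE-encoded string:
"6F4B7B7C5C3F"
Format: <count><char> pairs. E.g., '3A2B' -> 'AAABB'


Expanding each <count><char> pair:
  6F -> 'FFFFFF'
  4B -> 'BBBB'
  7B -> 'BBBBBBB'
  7C -> 'CCCCCCC'
  5C -> 'CCCCC'
  3F -> 'FFF'

Decoded = FFFFFFBBBBBBBBBBBCCCCCCCCCCCCFFF


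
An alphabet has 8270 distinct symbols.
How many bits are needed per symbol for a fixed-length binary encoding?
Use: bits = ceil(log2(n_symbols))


log2(8270) = 13.0137
Bracket: 2^13 = 8192 < 8270 <= 2^14 = 16384
So ceil(log2(8270)) = 14

bits = ceil(log2(8270)) = ceil(13.0137) = 14 bits


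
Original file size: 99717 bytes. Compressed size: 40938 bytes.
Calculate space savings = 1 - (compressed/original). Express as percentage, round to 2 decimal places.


ratio = compressed/original = 40938/99717 = 0.410542
savings = 1 - ratio = 1 - 0.410542 = 0.589458
as a percentage: 0.589458 * 100 = 58.95%

Space savings = 1 - 40938/99717 = 58.95%


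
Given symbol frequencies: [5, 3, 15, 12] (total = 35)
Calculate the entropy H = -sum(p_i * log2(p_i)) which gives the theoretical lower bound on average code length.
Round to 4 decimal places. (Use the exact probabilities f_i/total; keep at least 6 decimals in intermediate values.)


Per-symbol terms -p_i * log2(p_i) with p_i = f_i/35:
  p = 5/35 = 0.142857: log2(p) = -2.807355, -p*log2(p) = 0.401051
  p = 3/35 = 0.085714: log2(p) = -3.544321, -p*log2(p) = 0.303799
  p = 15/35 = 0.428571: log2(p) = -1.222392, -p*log2(p) = 0.523882
  p = 12/35 = 0.342857: log2(p) = -1.544321, -p*log2(p) = 0.529481
H = 0.401051 + 0.303799 + 0.523882 + 0.529481 = 1.758213

H = 1.7582 bits/symbol


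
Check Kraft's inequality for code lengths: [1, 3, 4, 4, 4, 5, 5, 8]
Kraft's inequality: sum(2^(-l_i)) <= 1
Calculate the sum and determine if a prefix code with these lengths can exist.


Sum = 2^(-1) + 2^(-3) + 2^(-4) + 2^(-4) + 2^(-4) + 2^(-5) + 2^(-5) + 2^(-8)
    = 0.5 + 0.125 + 0.0625 + 0.0625 + 0.0625 + 0.03125 + 0.03125 + 0.00390625
    = 225/256 = 0.87890625
Since 0.87890625 <= 1, Kraft's inequality IS satisfied.
A prefix code with these lengths CAN exist.

Kraft sum = 0.87890625. Satisfied.


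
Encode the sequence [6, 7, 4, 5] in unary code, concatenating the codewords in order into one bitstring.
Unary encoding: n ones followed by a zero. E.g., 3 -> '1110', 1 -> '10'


Encode each number as n ones followed by a terminating 0:
  6 -> 1111110 (7 bits)
  7 -> 11111110 (8 bits)
  4 -> 11110 (5 bits)
  5 -> 111110 (6 bits)
Total length = 7 + 8 + 5 + 6 = 26 bits.

Unary([6, 7, 4, 5]) = 11111101111111011110111110 (26 bits)


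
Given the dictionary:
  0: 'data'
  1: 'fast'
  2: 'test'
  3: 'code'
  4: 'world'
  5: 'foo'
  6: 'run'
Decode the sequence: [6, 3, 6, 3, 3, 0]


Look up each index in the dictionary:
  6 -> 'run'
  3 -> 'code'
  6 -> 'run'
  3 -> 'code'
  3 -> 'code'
  0 -> 'data'

Decoded: "run code run code code data"


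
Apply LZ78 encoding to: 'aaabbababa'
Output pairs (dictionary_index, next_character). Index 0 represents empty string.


LZ78 encoding steps:
Dictionary: {0: ''}
Step 1: w='' (idx 0), next='a' -> output (0, 'a'), add 'a' as idx 1
Step 2: w='a' (idx 1), next='a' -> output (1, 'a'), add 'aa' as idx 2
Step 3: w='' (idx 0), next='b' -> output (0, 'b'), add 'b' as idx 3
Step 4: w='b' (idx 3), next='a' -> output (3, 'a'), add 'ba' as idx 4
Step 5: w='ba' (idx 4), next='b' -> output (4, 'b'), add 'bab' as idx 5
Step 6: w='a' (idx 1), end of input -> output (1, '')


Encoded: [(0, 'a'), (1, 'a'), (0, 'b'), (3, 'a'), (4, 'b'), (1, '')]


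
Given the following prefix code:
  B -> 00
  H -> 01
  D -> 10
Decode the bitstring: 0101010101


Decoding step by step:
Bits 01 -> H
Bits 01 -> H
Bits 01 -> H
Bits 01 -> H
Bits 01 -> H


Decoded message: HHHHH


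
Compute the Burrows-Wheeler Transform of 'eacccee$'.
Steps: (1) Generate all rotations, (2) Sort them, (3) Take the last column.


Rotations (sorted):
  0: $eacccee -> last char: e
  1: acccee$e -> last char: e
  2: cccee$ea -> last char: a
  3: ccee$eac -> last char: c
  4: cee$eacc -> last char: c
  5: e$eaccce -> last char: e
  6: eacccee$ -> last char: $
  7: ee$eaccc -> last char: c


BWT = eeacce$c


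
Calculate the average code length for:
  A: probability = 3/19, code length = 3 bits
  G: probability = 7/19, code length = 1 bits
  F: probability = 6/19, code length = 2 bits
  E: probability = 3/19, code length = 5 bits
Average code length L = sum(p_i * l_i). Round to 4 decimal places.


Weighted contributions p_i * l_i:
  A: (3/19) * 3 = 9/19
  G: (7/19) * 1 = 7/19
  F: (6/19) * 2 = 12/19
  E: (3/19) * 5 = 15/19
Sum = (9 + 7 + 12 + 15)/19 = 43/19

L = 43/19 = 2.2632 bits/symbol


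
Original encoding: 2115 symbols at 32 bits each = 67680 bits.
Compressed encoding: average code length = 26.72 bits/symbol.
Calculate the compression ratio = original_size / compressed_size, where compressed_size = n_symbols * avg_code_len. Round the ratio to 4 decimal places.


original_size = n_symbols * orig_bits = 2115 * 32 = 67680 bits
compressed_size = n_symbols * avg_code_len = 2115 * 26.72 = 56512.8 bits
ratio = original_size / compressed_size = 67680 / 56512.8 = 1.1976

Compression ratio = 1.1976


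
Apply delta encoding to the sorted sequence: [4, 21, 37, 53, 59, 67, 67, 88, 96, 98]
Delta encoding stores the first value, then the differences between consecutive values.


First value: 4
Deltas:
  21 - 4 = 17
  37 - 21 = 16
  53 - 37 = 16
  59 - 53 = 6
  67 - 59 = 8
  67 - 67 = 0
  88 - 67 = 21
  96 - 88 = 8
  98 - 96 = 2


Delta encoded: [4, 17, 16, 16, 6, 8, 0, 21, 8, 2]


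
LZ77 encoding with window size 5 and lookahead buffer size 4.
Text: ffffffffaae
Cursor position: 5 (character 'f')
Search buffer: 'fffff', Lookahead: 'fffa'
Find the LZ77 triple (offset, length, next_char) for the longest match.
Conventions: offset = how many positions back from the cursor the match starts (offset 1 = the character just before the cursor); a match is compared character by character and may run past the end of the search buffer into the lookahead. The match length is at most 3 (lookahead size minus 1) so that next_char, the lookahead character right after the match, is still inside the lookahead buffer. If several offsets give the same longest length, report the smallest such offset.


Try each offset into the search buffer:
  offset=1 (pos 4, char 'f'): match length 3
  offset=2 (pos 3, char 'f'): match length 3
  offset=3 (pos 2, char 'f'): match length 3
  offset=4 (pos 1, char 'f'): match length 3
  offset=5 (pos 0, char 'f'): match length 3
Longest match has length 3, found at offsets 1, 2, 3, 4, 5; take the smallest, offset 1.
next_char = character at position 5 + 3 = 8 -> 'a'

Best match: offset=1, length=3 (matching 'fff' starting at position 4)
LZ77 triple: (1, 3, 'a')


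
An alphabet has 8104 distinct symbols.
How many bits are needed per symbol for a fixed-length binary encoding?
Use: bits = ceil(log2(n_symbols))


log2(8104) = 12.9844
Bracket: 2^12 = 4096 < 8104 <= 2^13 = 8192
So ceil(log2(8104)) = 13

bits = ceil(log2(8104)) = ceil(12.9844) = 13 bits


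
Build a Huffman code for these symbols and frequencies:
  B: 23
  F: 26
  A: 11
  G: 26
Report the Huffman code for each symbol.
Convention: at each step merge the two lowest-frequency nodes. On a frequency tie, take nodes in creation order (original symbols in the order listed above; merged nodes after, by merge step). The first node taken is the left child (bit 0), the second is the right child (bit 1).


Huffman tree construction:
Step 1: Merge A(11) + B(23) = 34
Step 2: Merge F(26) + G(26) = 52
Step 3: Merge (A+B)(34) + (F+G)(52) = 86
Read each symbol's code off the tree from the root (left child = 0, right child = 1).

Codes:
  B: 01 (length 2)
  F: 10 (length 2)
  A: 00 (length 2)
  G: 11 (length 2)
Average code length: 172/86 = 2.0000 bits/symbol


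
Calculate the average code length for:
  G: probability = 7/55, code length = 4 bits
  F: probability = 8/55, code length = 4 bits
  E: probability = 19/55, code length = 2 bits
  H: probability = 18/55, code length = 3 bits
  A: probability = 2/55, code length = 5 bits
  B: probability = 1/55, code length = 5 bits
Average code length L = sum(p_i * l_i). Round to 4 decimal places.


Weighted contributions p_i * l_i:
  G: (7/55) * 4 = 28/55
  F: (8/55) * 4 = 32/55
  E: (19/55) * 2 = 38/55
  H: (18/55) * 3 = 54/55
  A: (2/55) * 5 = 10/55
  B: (1/55) * 5 = 5/55
Sum = (28 + 32 + 38 + 54 + 10 + 5)/55 = 167/55

L = 167/55 = 3.0364 bits/symbol


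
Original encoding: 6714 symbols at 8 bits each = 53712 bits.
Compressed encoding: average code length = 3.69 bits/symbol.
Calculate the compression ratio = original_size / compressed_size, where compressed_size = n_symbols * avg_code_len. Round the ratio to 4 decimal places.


original_size = n_symbols * orig_bits = 6714 * 8 = 53712 bits
compressed_size = n_symbols * avg_code_len = 6714 * 3.69 = 24774.66 bits
ratio = original_size / compressed_size = 53712 / 24774.66 = 2.168

Compression ratio = 2.168


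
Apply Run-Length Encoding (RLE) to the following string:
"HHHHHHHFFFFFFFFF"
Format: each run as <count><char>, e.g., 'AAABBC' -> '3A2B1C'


Scanning runs left to right:
  i=0: run of 'H' x 7 -> '7H'
  i=7: run of 'F' x 9 -> '9F'

RLE = 7H9F


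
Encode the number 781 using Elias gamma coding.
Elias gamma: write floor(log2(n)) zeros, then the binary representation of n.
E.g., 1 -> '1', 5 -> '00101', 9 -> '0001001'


num_bits = floor(log2(781)) + 1 = 10
leading_zeros = num_bits - 1 = 9
binary(781) = 1100001101

Elias gamma(781) = '000000000' + '1100001101' = 0000000001100001101 (19 bits)


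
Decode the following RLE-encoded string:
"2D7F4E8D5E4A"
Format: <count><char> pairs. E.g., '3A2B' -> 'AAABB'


Expanding each <count><char> pair:
  2D -> 'DD'
  7F -> 'FFFFFFF'
  4E -> 'EEEE'
  8D -> 'DDDDDDDD'
  5E -> 'EEEEE'
  4A -> 'AAAA'

Decoded = DDFFFFFFFEEEEDDDDDDDDEEEEEAAAA


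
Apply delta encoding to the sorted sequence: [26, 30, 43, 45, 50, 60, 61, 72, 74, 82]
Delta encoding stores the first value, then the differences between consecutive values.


First value: 26
Deltas:
  30 - 26 = 4
  43 - 30 = 13
  45 - 43 = 2
  50 - 45 = 5
  60 - 50 = 10
  61 - 60 = 1
  72 - 61 = 11
  74 - 72 = 2
  82 - 74 = 8


Delta encoded: [26, 4, 13, 2, 5, 10, 1, 11, 2, 8]


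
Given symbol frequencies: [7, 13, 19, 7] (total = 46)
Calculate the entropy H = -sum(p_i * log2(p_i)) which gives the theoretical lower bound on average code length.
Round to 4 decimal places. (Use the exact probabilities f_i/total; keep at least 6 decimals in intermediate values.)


Per-symbol terms -p_i * log2(p_i) with p_i = f_i/46:
  p = 7/46 = 0.152174: log2(p) = -2.716207, -p*log2(p) = 0.413336
  p = 13/46 = 0.282609: log2(p) = -1.823122, -p*log2(p) = 0.515230
  p = 19/46 = 0.413043: log2(p) = -1.275634, -p*log2(p) = 0.526892
  p = 7/46 = 0.152174: log2(p) = -2.716207, -p*log2(p) = 0.413336
H = 0.413336 + 0.515230 + 0.526892 + 0.413336 = 1.868794

H = 1.8688 bits/symbol


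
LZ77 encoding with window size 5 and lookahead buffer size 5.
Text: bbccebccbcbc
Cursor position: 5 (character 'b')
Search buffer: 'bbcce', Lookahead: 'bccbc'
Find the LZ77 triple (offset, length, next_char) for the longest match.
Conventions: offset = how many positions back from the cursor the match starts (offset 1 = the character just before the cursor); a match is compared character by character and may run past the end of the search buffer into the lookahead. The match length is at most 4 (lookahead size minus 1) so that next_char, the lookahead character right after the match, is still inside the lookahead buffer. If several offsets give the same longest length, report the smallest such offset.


Try each offset into the search buffer:
  offset=1 (pos 4, char 'e'): match length 0
  offset=2 (pos 3, char 'c'): match length 0
  offset=3 (pos 2, char 'c'): match length 0
  offset=4 (pos 1, char 'b'): match length 3
  offset=5 (pos 0, char 'b'): match length 1
Longest match has length 3 at offset 4.
next_char = character at position 5 + 3 = 8 -> 'b'

Best match: offset=4, length=3 (matching 'bcc' starting at position 1)
LZ77 triple: (4, 3, 'b')


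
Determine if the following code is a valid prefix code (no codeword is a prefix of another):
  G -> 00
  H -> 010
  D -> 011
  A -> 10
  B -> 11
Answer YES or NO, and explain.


Checking each pair (does one codeword prefix another?):
  G='00' vs H='010': no prefix
  G='00' vs D='011': no prefix
  G='00' vs A='10': no prefix
  G='00' vs B='11': no prefix
  H='010' vs G='00': no prefix
  H='010' vs D='011': no prefix
  H='010' vs A='10': no prefix
  H='010' vs B='11': no prefix
  D='011' vs G='00': no prefix
  D='011' vs H='010': no prefix
  D='011' vs A='10': no prefix
  D='011' vs B='11': no prefix
  A='10' vs G='00': no prefix
  A='10' vs H='010': no prefix
  A='10' vs D='011': no prefix
  A='10' vs B='11': no prefix
  B='11' vs G='00': no prefix
  B='11' vs H='010': no prefix
  B='11' vs D='011': no prefix
  B='11' vs A='10': no prefix
No violation found over all pairs.

YES -- this is a valid prefix code. No codeword is a prefix of any other codeword.


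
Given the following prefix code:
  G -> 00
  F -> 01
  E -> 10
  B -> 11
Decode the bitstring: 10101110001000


Decoding step by step:
Bits 10 -> E
Bits 10 -> E
Bits 11 -> B
Bits 10 -> E
Bits 00 -> G
Bits 10 -> E
Bits 00 -> G


Decoded message: EEBEGEG


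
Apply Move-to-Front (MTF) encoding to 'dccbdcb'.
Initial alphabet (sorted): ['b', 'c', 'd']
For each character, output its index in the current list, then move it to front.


MTF encoding:
'd': index 2 in ['b', 'c', 'd'] -> ['d', 'b', 'c']
'c': index 2 in ['d', 'b', 'c'] -> ['c', 'd', 'b']
'c': index 0 in ['c', 'd', 'b'] -> ['c', 'd', 'b']
'b': index 2 in ['c', 'd', 'b'] -> ['b', 'c', 'd']
'd': index 2 in ['b', 'c', 'd'] -> ['d', 'b', 'c']
'c': index 2 in ['d', 'b', 'c'] -> ['c', 'd', 'b']
'b': index 2 in ['c', 'd', 'b'] -> ['b', 'c', 'd']


Output: [2, 2, 0, 2, 2, 2, 2]


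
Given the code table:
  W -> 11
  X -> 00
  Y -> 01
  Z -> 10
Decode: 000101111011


Decoding:
00 -> X
01 -> Y
01 -> Y
11 -> W
10 -> Z
11 -> W


Result: XYYWZW


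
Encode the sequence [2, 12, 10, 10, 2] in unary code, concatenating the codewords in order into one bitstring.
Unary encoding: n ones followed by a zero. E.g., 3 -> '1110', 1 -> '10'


Encode each number as n ones followed by a terminating 0:
  2 -> 110 (3 bits)
  12 -> 1111111111110 (13 bits)
  10 -> 11111111110 (11 bits)
  10 -> 11111111110 (11 bits)
  2 -> 110 (3 bits)
Total length = 3 + 13 + 11 + 11 + 3 = 41 bits.

Unary([2, 12, 10, 10, 2]) = 11011111111111101111111111011111111110110 (41 bits)


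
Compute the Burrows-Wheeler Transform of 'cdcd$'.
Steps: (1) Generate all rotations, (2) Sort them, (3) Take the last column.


Rotations (sorted):
  0: $cdcd -> last char: d
  1: cd$cd -> last char: d
  2: cdcd$ -> last char: $
  3: d$cdc -> last char: c
  4: dcd$c -> last char: c


BWT = dd$cc


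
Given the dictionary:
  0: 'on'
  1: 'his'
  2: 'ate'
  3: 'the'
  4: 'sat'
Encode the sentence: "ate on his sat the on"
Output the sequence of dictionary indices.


Look up each word in the dictionary:
  'ate' -> 2
  'on' -> 0
  'his' -> 1
  'sat' -> 4
  'the' -> 3
  'on' -> 0

Encoded: [2, 0, 1, 4, 3, 0]


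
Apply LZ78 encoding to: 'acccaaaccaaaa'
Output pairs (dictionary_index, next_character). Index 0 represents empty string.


LZ78 encoding steps:
Dictionary: {0: ''}
Step 1: w='' (idx 0), next='a' -> output (0, 'a'), add 'a' as idx 1
Step 2: w='' (idx 0), next='c' -> output (0, 'c'), add 'c' as idx 2
Step 3: w='c' (idx 2), next='c' -> output (2, 'c'), add 'cc' as idx 3
Step 4: w='a' (idx 1), next='a' -> output (1, 'a'), add 'aa' as idx 4
Step 5: w='a' (idx 1), next='c' -> output (1, 'c'), add 'ac' as idx 5
Step 6: w='c' (idx 2), next='a' -> output (2, 'a'), add 'ca' as idx 6
Step 7: w='aa' (idx 4), next='a' -> output (4, 'a'), add 'aaa' as idx 7


Encoded: [(0, 'a'), (0, 'c'), (2, 'c'), (1, 'a'), (1, 'c'), (2, 'a'), (4, 'a')]


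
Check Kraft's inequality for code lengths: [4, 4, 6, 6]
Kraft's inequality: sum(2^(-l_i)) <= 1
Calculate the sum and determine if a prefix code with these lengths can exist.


Sum = 2^(-4) + 2^(-4) + 2^(-6) + 2^(-6)
    = 0.0625 + 0.0625 + 0.015625 + 0.015625
    = 10/64 = 0.15625
Since 0.15625 <= 1, Kraft's inequality IS satisfied.
A prefix code with these lengths CAN exist.

Kraft sum = 0.15625. Satisfied.


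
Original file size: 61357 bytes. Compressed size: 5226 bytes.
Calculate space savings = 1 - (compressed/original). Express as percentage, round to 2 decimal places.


ratio = compressed/original = 5226/61357 = 0.085174
savings = 1 - ratio = 1 - 0.085174 = 0.914826
as a percentage: 0.914826 * 100 = 91.48%

Space savings = 1 - 5226/61357 = 91.48%


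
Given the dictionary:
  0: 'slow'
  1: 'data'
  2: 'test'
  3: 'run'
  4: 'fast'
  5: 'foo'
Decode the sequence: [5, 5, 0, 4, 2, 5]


Look up each index in the dictionary:
  5 -> 'foo'
  5 -> 'foo'
  0 -> 'slow'
  4 -> 'fast'
  2 -> 'test'
  5 -> 'foo'

Decoded: "foo foo slow fast test foo"


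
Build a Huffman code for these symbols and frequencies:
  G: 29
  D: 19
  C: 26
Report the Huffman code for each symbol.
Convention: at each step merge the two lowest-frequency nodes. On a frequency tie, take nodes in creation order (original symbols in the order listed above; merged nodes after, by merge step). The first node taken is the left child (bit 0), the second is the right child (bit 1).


Huffman tree construction:
Step 1: Merge D(19) + C(26) = 45
Step 2: Merge G(29) + (D+C)(45) = 74
Read each symbol's code off the tree from the root (left child = 0, right child = 1).

Codes:
  G: 0 (length 1)
  D: 10 (length 2)
  C: 11 (length 2)
Average code length: 119/74 = 1.6081 bits/symbol


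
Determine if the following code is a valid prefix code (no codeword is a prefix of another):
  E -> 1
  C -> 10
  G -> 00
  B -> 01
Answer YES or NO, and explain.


Checking each pair (does one codeword prefix another?):
  E='1' vs C='10': prefix -- VIOLATION

NO -- this is NOT a valid prefix code. E (1) is a prefix of C (10).


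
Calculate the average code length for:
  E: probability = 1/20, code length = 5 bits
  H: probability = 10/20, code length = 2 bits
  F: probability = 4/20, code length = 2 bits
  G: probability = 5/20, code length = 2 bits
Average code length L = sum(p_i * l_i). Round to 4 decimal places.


Weighted contributions p_i * l_i:
  E: (1/20) * 5 = 5/20
  H: (10/20) * 2 = 20/20
  F: (4/20) * 2 = 8/20
  G: (5/20) * 2 = 10/20
Sum = (5 + 20 + 8 + 10)/20 = 43/20

L = 43/20 = 2.1500 bits/symbol


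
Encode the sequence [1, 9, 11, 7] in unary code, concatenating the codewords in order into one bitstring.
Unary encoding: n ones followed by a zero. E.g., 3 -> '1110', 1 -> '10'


Encode each number as n ones followed by a terminating 0:
  1 -> 10 (2 bits)
  9 -> 1111111110 (10 bits)
  11 -> 111111111110 (12 bits)
  7 -> 11111110 (8 bits)
Total length = 2 + 10 + 12 + 8 = 32 bits.

Unary([1, 9, 11, 7]) = 10111111111011111111111011111110 (32 bits)


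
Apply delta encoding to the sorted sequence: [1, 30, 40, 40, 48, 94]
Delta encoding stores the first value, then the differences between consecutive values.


First value: 1
Deltas:
  30 - 1 = 29
  40 - 30 = 10
  40 - 40 = 0
  48 - 40 = 8
  94 - 48 = 46


Delta encoded: [1, 29, 10, 0, 8, 46]


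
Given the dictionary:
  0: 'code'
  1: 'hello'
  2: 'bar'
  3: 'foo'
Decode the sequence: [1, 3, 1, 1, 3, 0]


Look up each index in the dictionary:
  1 -> 'hello'
  3 -> 'foo'
  1 -> 'hello'
  1 -> 'hello'
  3 -> 'foo'
  0 -> 'code'

Decoded: "hello foo hello hello foo code"


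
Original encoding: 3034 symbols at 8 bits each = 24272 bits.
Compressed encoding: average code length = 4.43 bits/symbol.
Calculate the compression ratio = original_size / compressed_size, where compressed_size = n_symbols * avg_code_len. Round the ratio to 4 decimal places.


original_size = n_symbols * orig_bits = 3034 * 8 = 24272 bits
compressed_size = n_symbols * avg_code_len = 3034 * 4.43 = 13440.62 bits
ratio = original_size / compressed_size = 24272 / 13440.62 = 1.8059

Compression ratio = 1.8059


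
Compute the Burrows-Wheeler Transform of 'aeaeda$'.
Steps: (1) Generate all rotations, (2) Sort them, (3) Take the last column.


Rotations (sorted):
  0: $aeaeda -> last char: a
  1: a$aeaed -> last char: d
  2: aeaeda$ -> last char: $
  3: aeda$ae -> last char: e
  4: da$aeae -> last char: e
  5: eaeda$a -> last char: a
  6: eda$aea -> last char: a


BWT = ad$eeaa


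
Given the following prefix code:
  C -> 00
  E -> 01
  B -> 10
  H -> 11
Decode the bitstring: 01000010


Decoding step by step:
Bits 01 -> E
Bits 00 -> C
Bits 00 -> C
Bits 10 -> B


Decoded message: ECCB


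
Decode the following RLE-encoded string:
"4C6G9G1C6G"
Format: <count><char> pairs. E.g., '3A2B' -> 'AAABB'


Expanding each <count><char> pair:
  4C -> 'CCCC'
  6G -> 'GGGGGG'
  9G -> 'GGGGGGGGG'
  1C -> 'C'
  6G -> 'GGGGGG'

Decoded = CCCCGGGGGGGGGGGGGGGCGGGGGG


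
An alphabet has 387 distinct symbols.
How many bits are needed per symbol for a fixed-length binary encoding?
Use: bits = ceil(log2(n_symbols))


log2(387) = 8.5962
Bracket: 2^8 = 256 < 387 <= 2^9 = 512
So ceil(log2(387)) = 9

bits = ceil(log2(387)) = ceil(8.5962) = 9 bits


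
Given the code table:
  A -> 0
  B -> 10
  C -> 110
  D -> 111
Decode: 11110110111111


Decoding:
111 -> D
10 -> B
110 -> C
111 -> D
111 -> D


Result: DBCDD


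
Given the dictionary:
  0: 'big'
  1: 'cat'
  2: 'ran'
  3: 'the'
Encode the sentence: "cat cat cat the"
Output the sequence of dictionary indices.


Look up each word in the dictionary:
  'cat' -> 1
  'cat' -> 1
  'cat' -> 1
  'the' -> 3

Encoded: [1, 1, 1, 3]


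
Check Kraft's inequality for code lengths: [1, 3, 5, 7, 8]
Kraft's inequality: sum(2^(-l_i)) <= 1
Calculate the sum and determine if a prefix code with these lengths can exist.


Sum = 2^(-1) + 2^(-3) + 2^(-5) + 2^(-7) + 2^(-8)
    = 0.5 + 0.125 + 0.03125 + 0.0078125 + 0.00390625
    = 171/256 = 0.66796875
Since 0.66796875 <= 1, Kraft's inequality IS satisfied.
A prefix code with these lengths CAN exist.

Kraft sum = 0.66796875. Satisfied.


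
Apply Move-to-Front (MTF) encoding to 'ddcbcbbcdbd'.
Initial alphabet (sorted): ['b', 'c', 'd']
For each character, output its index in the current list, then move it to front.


MTF encoding:
'd': index 2 in ['b', 'c', 'd'] -> ['d', 'b', 'c']
'd': index 0 in ['d', 'b', 'c'] -> ['d', 'b', 'c']
'c': index 2 in ['d', 'b', 'c'] -> ['c', 'd', 'b']
'b': index 2 in ['c', 'd', 'b'] -> ['b', 'c', 'd']
'c': index 1 in ['b', 'c', 'd'] -> ['c', 'b', 'd']
'b': index 1 in ['c', 'b', 'd'] -> ['b', 'c', 'd']
'b': index 0 in ['b', 'c', 'd'] -> ['b', 'c', 'd']
'c': index 1 in ['b', 'c', 'd'] -> ['c', 'b', 'd']
'd': index 2 in ['c', 'b', 'd'] -> ['d', 'c', 'b']
'b': index 2 in ['d', 'c', 'b'] -> ['b', 'd', 'c']
'd': index 1 in ['b', 'd', 'c'] -> ['d', 'b', 'c']


Output: [2, 0, 2, 2, 1, 1, 0, 1, 2, 2, 1]


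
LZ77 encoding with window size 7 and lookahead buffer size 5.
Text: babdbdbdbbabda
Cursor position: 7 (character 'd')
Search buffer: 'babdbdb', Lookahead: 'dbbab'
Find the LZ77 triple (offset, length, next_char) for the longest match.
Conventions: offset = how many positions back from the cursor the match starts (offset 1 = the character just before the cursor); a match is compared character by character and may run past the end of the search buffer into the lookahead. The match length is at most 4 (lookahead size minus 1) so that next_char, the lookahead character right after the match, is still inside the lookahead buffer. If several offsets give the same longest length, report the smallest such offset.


Try each offset into the search buffer:
  offset=1 (pos 6, char 'b'): match length 0
  offset=2 (pos 5, char 'd'): match length 2
  offset=3 (pos 4, char 'b'): match length 0
  offset=4 (pos 3, char 'd'): match length 2
  offset=5 (pos 2, char 'b'): match length 0
  offset=6 (pos 1, char 'a'): match length 0
  offset=7 (pos 0, char 'b'): match length 0
Longest match has length 2, found at offsets 2, 4; take the smallest, offset 2.
next_char = character at position 7 + 2 = 9 -> 'b'

Best match: offset=2, length=2 (matching 'db' starting at position 5)
LZ77 triple: (2, 2, 'b')


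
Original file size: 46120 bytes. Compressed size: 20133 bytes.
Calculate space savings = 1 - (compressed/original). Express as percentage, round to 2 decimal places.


ratio = compressed/original = 20133/46120 = 0.436535
savings = 1 - ratio = 1 - 0.436535 = 0.563465
as a percentage: 0.563465 * 100 = 56.35%

Space savings = 1 - 20133/46120 = 56.35%


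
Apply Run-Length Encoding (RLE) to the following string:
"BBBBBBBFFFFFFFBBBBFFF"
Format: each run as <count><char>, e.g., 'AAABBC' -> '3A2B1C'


Scanning runs left to right:
  i=0: run of 'B' x 7 -> '7B'
  i=7: run of 'F' x 7 -> '7F'
  i=14: run of 'B' x 4 -> '4B'
  i=18: run of 'F' x 3 -> '3F'

RLE = 7B7F4B3F


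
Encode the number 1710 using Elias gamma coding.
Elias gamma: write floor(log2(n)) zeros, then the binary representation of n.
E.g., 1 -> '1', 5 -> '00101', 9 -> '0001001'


num_bits = floor(log2(1710)) + 1 = 11
leading_zeros = num_bits - 1 = 10
binary(1710) = 11010101110

Elias gamma(1710) = '0000000000' + '11010101110' = 000000000011010101110 (21 bits)


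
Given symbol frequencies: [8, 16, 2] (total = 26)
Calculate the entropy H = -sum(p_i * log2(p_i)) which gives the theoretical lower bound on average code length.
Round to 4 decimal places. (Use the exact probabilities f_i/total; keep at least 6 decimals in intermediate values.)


Per-symbol terms -p_i * log2(p_i) with p_i = f_i/26:
  p = 8/26 = 0.307692: log2(p) = -1.700440, -p*log2(p) = 0.523212
  p = 16/26 = 0.615385: log2(p) = -0.700440, -p*log2(p) = 0.431040
  p = 2/26 = 0.076923: log2(p) = -3.700440, -p*log2(p) = 0.284649
H = 0.523212 + 0.431040 + 0.284649 = 1.238901

H = 1.2389 bits/symbol


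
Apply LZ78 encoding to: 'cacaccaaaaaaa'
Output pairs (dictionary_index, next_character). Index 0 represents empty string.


LZ78 encoding steps:
Dictionary: {0: ''}
Step 1: w='' (idx 0), next='c' -> output (0, 'c'), add 'c' as idx 1
Step 2: w='' (idx 0), next='a' -> output (0, 'a'), add 'a' as idx 2
Step 3: w='c' (idx 1), next='a' -> output (1, 'a'), add 'ca' as idx 3
Step 4: w='c' (idx 1), next='c' -> output (1, 'c'), add 'cc' as idx 4
Step 5: w='a' (idx 2), next='a' -> output (2, 'a'), add 'aa' as idx 5
Step 6: w='aa' (idx 5), next='a' -> output (5, 'a'), add 'aaa' as idx 6
Step 7: w='aa' (idx 5), end of input -> output (5, '')


Encoded: [(0, 'c'), (0, 'a'), (1, 'a'), (1, 'c'), (2, 'a'), (5, 'a'), (5, '')]


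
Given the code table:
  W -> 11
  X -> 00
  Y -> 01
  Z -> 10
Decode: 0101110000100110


Decoding:
01 -> Y
01 -> Y
11 -> W
00 -> X
00 -> X
10 -> Z
01 -> Y
10 -> Z


Result: YYWXXZYZ


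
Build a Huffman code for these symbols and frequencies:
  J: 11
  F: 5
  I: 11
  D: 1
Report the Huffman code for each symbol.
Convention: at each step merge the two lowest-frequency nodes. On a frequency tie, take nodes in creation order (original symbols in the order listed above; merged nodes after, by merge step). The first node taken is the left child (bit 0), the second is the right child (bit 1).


Huffman tree construction:
Step 1: Merge D(1) + F(5) = 6
Step 2: Merge (D+F)(6) + J(11) = 17
Step 3: Merge I(11) + ((D+F)+J)(17) = 28
Read each symbol's code off the tree from the root (left child = 0, right child = 1).

Codes:
  J: 11 (length 2)
  F: 101 (length 3)
  I: 0 (length 1)
  D: 100 (length 3)
Average code length: 51/28 = 1.8214 bits/symbol


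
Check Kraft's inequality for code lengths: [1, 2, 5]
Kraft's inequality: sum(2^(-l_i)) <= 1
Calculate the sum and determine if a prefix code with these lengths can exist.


Sum = 2^(-1) + 2^(-2) + 2^(-5)
    = 0.5 + 0.25 + 0.03125
    = 25/32 = 0.78125
Since 0.78125 <= 1, Kraft's inequality IS satisfied.
A prefix code with these lengths CAN exist.

Kraft sum = 0.78125. Satisfied.


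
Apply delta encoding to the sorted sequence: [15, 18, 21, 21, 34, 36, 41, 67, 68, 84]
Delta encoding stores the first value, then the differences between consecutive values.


First value: 15
Deltas:
  18 - 15 = 3
  21 - 18 = 3
  21 - 21 = 0
  34 - 21 = 13
  36 - 34 = 2
  41 - 36 = 5
  67 - 41 = 26
  68 - 67 = 1
  84 - 68 = 16


Delta encoded: [15, 3, 3, 0, 13, 2, 5, 26, 1, 16]


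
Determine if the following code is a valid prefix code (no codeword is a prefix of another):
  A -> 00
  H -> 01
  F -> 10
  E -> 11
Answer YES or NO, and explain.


Checking each pair (does one codeword prefix another?):
  A='00' vs H='01': no prefix
  A='00' vs F='10': no prefix
  A='00' vs E='11': no prefix
  H='01' vs A='00': no prefix
  H='01' vs F='10': no prefix
  H='01' vs E='11': no prefix
  F='10' vs A='00': no prefix
  F='10' vs H='01': no prefix
  F='10' vs E='11': no prefix
  E='11' vs A='00': no prefix
  E='11' vs H='01': no prefix
  E='11' vs F='10': no prefix
No violation found over all pairs.

YES -- this is a valid prefix code. No codeword is a prefix of any other codeword.
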